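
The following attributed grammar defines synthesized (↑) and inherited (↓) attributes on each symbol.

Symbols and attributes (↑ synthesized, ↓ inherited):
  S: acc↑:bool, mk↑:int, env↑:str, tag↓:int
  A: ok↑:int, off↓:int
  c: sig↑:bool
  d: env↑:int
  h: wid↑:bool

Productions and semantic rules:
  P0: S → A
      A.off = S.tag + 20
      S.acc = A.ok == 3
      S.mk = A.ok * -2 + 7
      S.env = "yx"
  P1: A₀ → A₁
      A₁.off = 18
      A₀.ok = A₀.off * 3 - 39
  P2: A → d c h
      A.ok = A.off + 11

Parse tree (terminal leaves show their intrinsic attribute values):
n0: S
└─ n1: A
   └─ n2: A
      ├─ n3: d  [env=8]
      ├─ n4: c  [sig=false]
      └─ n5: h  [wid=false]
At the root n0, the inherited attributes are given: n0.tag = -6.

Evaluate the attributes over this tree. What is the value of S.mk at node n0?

1

1. n0.tag = -6  [given at root]
2. n1.off = 14  [S.tag + 20]
3. n2.off = 18  [18]
4. n3.env = 8  [terminal]
5. n4.sig = false  [terminal]
6. n5.wid = false  [terminal]
7. n2.ok = 29  [A.off + 11]
8. n1.ok = 3  [A₀.off * 3 - 39]
9. n0.acc = true  [A.ok == 3]
10. n0.mk = 1  [A.ok * -2 + 7]
11. n0.env = "yx"  ["yx"]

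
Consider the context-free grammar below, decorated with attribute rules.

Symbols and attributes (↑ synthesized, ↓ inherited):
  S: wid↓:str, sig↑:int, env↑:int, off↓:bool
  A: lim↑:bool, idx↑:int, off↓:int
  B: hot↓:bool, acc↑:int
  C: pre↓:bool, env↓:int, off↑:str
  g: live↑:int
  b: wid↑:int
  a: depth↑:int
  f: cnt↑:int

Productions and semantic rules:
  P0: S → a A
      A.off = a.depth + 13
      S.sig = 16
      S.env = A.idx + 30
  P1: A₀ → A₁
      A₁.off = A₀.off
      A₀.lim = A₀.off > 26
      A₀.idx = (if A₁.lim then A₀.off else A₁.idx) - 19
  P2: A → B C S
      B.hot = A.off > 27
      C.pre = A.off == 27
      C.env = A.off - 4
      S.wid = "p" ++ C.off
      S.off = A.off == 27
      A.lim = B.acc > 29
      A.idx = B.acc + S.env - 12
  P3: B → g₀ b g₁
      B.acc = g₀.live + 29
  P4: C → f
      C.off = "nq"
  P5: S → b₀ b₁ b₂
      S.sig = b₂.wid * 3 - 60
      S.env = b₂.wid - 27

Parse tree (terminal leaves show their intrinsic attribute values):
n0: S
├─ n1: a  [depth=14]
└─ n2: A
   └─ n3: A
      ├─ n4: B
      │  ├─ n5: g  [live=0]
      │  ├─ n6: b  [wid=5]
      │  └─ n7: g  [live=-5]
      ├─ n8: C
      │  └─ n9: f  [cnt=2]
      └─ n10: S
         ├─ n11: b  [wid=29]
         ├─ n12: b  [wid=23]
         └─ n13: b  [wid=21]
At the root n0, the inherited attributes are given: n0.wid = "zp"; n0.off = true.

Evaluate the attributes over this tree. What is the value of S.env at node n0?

22

1. n0.wid = "zp"  [given at root]
2. n0.off = true  [given at root]
3. n1.depth = 14  [terminal]
4. n2.off = 27  [a.depth + 13]
5. n3.off = 27  [A₀.off]
6. n4.hot = false  [A.off > 27]
7. n5.live = 0  [terminal]
8. n6.wid = 5  [terminal]
9. n7.live = -5  [terminal]
10. n4.acc = 29  [g₀.live + 29]
11. n8.pre = true  [A.off == 27]
12. n8.env = 23  [A.off - 4]
13. n9.cnt = 2  [terminal]
14. n8.off = "nq"  ["nq"]
15. n10.wid = "pnq"  ["p" ++ C.off]
16. n10.off = true  [A.off == 27]
17. n11.wid = 29  [terminal]
18. n12.wid = 23  [terminal]
19. n13.wid = 21  [terminal]
20. n10.sig = 3  [b₂.wid * 3 - 60]
21. n10.env = -6  [b₂.wid - 27]
22. n3.lim = false  [B.acc > 29]
23. n3.idx = 11  [B.acc + S.env - 12]
24. n2.lim = true  [A₀.off > 26]
25. n2.idx = -8  [(if A₁.lim then A₀.off else A₁.idx) - 19]
26. n0.sig = 16  [16]
27. n0.env = 22  [A.idx + 30]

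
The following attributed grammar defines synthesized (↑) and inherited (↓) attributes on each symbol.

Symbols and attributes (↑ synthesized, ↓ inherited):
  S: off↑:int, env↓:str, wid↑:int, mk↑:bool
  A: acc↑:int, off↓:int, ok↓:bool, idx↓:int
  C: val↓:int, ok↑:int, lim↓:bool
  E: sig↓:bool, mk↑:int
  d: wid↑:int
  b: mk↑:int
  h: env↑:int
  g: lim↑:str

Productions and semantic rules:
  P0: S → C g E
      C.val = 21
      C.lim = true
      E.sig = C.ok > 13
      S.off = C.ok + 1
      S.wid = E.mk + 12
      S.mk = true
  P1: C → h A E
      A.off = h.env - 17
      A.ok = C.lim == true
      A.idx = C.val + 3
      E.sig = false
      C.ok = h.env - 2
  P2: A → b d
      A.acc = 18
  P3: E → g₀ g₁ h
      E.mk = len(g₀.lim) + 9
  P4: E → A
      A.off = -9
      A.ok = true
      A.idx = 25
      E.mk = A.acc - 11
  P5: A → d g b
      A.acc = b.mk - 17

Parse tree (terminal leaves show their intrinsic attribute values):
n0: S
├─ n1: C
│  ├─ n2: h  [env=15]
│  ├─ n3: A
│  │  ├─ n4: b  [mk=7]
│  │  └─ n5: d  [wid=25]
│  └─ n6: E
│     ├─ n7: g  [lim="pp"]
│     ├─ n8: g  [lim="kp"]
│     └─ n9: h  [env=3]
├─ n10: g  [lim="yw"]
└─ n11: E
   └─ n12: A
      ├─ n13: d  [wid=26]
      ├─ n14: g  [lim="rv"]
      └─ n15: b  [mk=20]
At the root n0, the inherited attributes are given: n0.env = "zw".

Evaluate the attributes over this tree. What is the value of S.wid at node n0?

4

1. n0.env = "zw"  [given at root]
2. n1.val = 21  [21]
3. n1.lim = true  [true]
4. n2.env = 15  [terminal]
5. n3.off = -2  [h.env - 17]
6. n3.ok = true  [C.lim == true]
7. n3.idx = 24  [C.val + 3]
8. n4.mk = 7  [terminal]
9. n5.wid = 25  [terminal]
10. n3.acc = 18  [18]
11. n6.sig = false  [false]
12. n7.lim = "pp"  [terminal]
13. n8.lim = "kp"  [terminal]
14. n9.env = 3  [terminal]
15. n6.mk = 11  [len(g₀.lim) + 9]
16. n1.ok = 13  [h.env - 2]
17. n10.lim = "yw"  [terminal]
18. n11.sig = false  [C.ok > 13]
19. n12.off = -9  [-9]
20. n12.ok = true  [true]
21. n12.idx = 25  [25]
22. n13.wid = 26  [terminal]
23. n14.lim = "rv"  [terminal]
24. n15.mk = 20  [terminal]
25. n12.acc = 3  [b.mk - 17]
26. n11.mk = -8  [A.acc - 11]
27. n0.off = 14  [C.ok + 1]
28. n0.wid = 4  [E.mk + 12]
29. n0.mk = true  [true]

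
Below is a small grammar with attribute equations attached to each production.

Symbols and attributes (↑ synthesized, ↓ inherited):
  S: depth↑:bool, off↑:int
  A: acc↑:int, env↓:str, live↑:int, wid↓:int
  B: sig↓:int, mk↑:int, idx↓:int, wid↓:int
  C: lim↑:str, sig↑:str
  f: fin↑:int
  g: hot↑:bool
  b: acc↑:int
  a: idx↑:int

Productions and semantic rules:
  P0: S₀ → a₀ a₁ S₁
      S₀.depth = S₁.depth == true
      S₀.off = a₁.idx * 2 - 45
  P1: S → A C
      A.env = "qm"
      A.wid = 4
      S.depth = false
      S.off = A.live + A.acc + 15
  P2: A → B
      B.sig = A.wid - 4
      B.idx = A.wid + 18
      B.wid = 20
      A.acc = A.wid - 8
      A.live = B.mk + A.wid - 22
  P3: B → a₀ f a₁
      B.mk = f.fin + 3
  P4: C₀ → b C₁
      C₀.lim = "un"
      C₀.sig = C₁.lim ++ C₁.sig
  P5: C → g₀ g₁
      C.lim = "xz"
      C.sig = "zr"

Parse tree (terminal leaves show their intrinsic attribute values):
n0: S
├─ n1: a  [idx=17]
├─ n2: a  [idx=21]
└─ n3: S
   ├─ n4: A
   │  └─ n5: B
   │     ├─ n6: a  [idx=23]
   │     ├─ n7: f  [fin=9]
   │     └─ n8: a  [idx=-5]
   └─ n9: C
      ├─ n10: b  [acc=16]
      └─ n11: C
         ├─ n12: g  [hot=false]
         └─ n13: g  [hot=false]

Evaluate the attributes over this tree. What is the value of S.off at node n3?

5

1. n1.idx = 17  [terminal]
2. n2.idx = 21  [terminal]
3. n4.env = "qm"  ["qm"]
4. n4.wid = 4  [4]
5. n5.sig = 0  [A.wid - 4]
6. n5.idx = 22  [A.wid + 18]
7. n5.wid = 20  [20]
8. n6.idx = 23  [terminal]
9. n7.fin = 9  [terminal]
10. n8.idx = -5  [terminal]
11. n5.mk = 12  [f.fin + 3]
12. n4.acc = -4  [A.wid - 8]
13. n4.live = -6  [B.mk + A.wid - 22]
14. n10.acc = 16  [terminal]
15. n12.hot = false  [terminal]
16. n13.hot = false  [terminal]
17. n11.lim = "xz"  ["xz"]
18. n11.sig = "zr"  ["zr"]
19. n9.lim = "un"  ["un"]
20. n9.sig = "xzzr"  [C₁.lim ++ C₁.sig]
21. n3.depth = false  [false]
22. n3.off = 5  [A.live + A.acc + 15]
23. n0.depth = false  [S₁.depth == true]
24. n0.off = -3  [a₁.idx * 2 - 45]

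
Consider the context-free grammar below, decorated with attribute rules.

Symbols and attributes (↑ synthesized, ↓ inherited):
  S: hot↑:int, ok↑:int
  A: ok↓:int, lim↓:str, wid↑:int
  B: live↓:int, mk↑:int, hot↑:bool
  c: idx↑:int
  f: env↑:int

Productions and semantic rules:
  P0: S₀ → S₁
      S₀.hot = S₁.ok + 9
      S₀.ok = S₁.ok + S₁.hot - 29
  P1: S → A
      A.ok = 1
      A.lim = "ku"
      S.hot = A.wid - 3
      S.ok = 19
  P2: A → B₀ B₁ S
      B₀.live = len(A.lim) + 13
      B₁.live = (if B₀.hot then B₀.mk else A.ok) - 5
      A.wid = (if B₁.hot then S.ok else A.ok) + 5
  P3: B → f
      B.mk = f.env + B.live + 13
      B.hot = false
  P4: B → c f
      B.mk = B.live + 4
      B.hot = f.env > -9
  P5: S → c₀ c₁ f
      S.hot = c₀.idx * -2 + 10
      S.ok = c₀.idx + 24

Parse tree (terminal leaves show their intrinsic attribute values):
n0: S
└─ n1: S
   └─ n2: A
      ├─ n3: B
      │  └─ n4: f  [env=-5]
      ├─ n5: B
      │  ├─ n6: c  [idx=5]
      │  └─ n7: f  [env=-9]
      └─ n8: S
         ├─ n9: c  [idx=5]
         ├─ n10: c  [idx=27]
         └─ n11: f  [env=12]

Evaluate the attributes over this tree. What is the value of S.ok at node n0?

-7

1. n2.ok = 1  [1]
2. n2.lim = "ku"  ["ku"]
3. n3.live = 15  [len(A.lim) + 13]
4. n4.env = -5  [terminal]
5. n3.mk = 23  [f.env + B.live + 13]
6. n3.hot = false  [false]
7. n5.live = -4  [(if B₀.hot then B₀.mk else A.ok) - 5]
8. n6.idx = 5  [terminal]
9. n7.env = -9  [terminal]
10. n5.mk = 0  [B.live + 4]
11. n5.hot = false  [f.env > -9]
12. n9.idx = 5  [terminal]
13. n10.idx = 27  [terminal]
14. n11.env = 12  [terminal]
15. n8.hot = 0  [c₀.idx * -2 + 10]
16. n8.ok = 29  [c₀.idx + 24]
17. n2.wid = 6  [(if B₁.hot then S.ok else A.ok) + 5]
18. n1.hot = 3  [A.wid - 3]
19. n1.ok = 19  [19]
20. n0.hot = 28  [S₁.ok + 9]
21. n0.ok = -7  [S₁.ok + S₁.hot - 29]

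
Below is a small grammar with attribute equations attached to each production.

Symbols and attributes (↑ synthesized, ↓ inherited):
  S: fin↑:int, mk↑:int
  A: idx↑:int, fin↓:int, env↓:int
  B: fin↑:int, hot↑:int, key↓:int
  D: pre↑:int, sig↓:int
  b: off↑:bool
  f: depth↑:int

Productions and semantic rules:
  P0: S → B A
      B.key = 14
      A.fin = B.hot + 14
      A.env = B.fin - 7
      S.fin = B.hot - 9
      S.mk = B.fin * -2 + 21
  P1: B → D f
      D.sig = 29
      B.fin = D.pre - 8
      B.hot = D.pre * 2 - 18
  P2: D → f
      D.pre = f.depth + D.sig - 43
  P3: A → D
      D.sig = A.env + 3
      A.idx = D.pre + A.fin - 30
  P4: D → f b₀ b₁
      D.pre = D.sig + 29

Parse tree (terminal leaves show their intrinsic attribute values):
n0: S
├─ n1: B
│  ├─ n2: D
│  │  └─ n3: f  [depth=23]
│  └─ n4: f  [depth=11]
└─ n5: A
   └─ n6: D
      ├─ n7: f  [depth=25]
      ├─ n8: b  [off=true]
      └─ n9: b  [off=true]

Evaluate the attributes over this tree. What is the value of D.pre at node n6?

26

1. n1.key = 14  [14]
2. n2.sig = 29  [29]
3. n3.depth = 23  [terminal]
4. n2.pre = 9  [f.depth + D.sig - 43]
5. n4.depth = 11  [terminal]
6. n1.fin = 1  [D.pre - 8]
7. n1.hot = 0  [D.pre * 2 - 18]
8. n5.fin = 14  [B.hot + 14]
9. n5.env = -6  [B.fin - 7]
10. n6.sig = -3  [A.env + 3]
11. n7.depth = 25  [terminal]
12. n8.off = true  [terminal]
13. n9.off = true  [terminal]
14. n6.pre = 26  [D.sig + 29]
15. n5.idx = 10  [D.pre + A.fin - 30]
16. n0.fin = -9  [B.hot - 9]
17. n0.mk = 19  [B.fin * -2 + 21]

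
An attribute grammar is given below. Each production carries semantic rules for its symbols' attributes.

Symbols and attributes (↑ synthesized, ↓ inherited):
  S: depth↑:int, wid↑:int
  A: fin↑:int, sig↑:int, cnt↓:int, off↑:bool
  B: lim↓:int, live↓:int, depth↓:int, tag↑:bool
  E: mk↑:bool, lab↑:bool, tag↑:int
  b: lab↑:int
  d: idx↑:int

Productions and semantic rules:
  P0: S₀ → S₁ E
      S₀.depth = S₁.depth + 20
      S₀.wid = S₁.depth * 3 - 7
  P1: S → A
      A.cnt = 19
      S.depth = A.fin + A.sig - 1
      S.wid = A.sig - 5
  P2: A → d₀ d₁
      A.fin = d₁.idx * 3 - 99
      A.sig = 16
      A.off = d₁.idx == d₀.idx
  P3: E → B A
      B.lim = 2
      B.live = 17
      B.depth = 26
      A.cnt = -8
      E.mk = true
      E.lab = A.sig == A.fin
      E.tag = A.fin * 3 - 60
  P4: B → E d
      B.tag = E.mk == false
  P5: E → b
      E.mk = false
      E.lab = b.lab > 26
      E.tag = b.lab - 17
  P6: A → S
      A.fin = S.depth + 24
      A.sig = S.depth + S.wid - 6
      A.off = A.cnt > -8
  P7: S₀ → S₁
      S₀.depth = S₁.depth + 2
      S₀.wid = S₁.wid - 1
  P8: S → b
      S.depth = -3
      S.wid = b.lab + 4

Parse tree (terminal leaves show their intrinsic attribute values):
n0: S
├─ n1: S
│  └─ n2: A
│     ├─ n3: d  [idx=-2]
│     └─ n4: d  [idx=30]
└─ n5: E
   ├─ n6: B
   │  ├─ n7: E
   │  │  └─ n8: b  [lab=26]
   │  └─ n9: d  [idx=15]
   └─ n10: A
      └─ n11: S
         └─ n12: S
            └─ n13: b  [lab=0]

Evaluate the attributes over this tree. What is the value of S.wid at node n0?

1. n2.cnt = 19  [19]
2. n3.idx = -2  [terminal]
3. n4.idx = 30  [terminal]
4. n2.fin = -9  [d₁.idx * 3 - 99]
5. n2.sig = 16  [16]
6. n2.off = false  [d₁.idx == d₀.idx]
7. n1.depth = 6  [A.fin + A.sig - 1]
8. n1.wid = 11  [A.sig - 5]
9. n6.lim = 2  [2]
10. n6.live = 17  [17]
11. n6.depth = 26  [26]
12. n8.lab = 26  [terminal]
13. n7.mk = false  [false]
14. n7.lab = false  [b.lab > 26]
15. n7.tag = 9  [b.lab - 17]
16. n9.idx = 15  [terminal]
17. n6.tag = true  [E.mk == false]
18. n10.cnt = -8  [-8]
19. n13.lab = 0  [terminal]
20. n12.depth = -3  [-3]
21. n12.wid = 4  [b.lab + 4]
22. n11.depth = -1  [S₁.depth + 2]
23. n11.wid = 3  [S₁.wid - 1]
24. n10.fin = 23  [S.depth + 24]
25. n10.sig = -4  [S.depth + S.wid - 6]
26. n10.off = false  [A.cnt > -8]
27. n5.mk = true  [true]
28. n5.lab = false  [A.sig == A.fin]
29. n5.tag = 9  [A.fin * 3 - 60]
30. n0.depth = 26  [S₁.depth + 20]
31. n0.wid = 11  [S₁.depth * 3 - 7]

11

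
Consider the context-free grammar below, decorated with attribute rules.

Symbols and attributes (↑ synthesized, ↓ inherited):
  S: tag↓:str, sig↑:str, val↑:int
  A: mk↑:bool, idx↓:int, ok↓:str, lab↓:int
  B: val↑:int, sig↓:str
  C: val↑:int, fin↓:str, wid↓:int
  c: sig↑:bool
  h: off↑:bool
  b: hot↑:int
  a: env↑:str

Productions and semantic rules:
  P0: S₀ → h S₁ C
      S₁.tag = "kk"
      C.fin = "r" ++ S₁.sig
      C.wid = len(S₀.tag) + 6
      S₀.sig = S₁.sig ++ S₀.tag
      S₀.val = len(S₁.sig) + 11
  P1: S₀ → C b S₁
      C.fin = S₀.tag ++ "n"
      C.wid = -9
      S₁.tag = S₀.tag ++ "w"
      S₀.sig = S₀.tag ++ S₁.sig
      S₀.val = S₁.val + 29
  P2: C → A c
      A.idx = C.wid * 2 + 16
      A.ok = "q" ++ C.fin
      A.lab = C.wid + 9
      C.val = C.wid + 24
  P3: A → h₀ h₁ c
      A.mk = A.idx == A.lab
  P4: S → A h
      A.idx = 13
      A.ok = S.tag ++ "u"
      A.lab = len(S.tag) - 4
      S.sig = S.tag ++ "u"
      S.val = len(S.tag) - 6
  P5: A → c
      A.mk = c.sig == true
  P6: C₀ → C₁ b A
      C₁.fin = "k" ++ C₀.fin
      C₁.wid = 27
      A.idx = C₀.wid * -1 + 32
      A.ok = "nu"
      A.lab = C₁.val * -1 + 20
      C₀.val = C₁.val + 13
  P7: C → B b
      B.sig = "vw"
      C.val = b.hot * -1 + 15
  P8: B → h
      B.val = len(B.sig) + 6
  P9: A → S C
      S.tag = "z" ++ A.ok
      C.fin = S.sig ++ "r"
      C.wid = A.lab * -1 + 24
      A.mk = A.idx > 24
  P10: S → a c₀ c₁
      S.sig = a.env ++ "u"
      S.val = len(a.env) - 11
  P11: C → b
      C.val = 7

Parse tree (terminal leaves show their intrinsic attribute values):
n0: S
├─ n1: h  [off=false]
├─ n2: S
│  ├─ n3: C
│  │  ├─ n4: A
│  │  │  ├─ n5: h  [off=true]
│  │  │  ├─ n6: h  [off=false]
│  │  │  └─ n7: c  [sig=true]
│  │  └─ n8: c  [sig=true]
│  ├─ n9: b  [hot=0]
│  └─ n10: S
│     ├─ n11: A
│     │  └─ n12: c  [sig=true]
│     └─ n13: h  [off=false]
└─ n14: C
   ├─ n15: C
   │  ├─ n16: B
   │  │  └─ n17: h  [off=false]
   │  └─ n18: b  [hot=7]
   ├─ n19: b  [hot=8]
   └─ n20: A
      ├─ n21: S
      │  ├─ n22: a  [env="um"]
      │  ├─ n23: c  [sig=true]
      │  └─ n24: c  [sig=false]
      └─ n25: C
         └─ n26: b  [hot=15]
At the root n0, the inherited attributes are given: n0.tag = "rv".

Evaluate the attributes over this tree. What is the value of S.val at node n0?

1. n0.tag = "rv"  [given at root]
2. n1.off = false  [terminal]
3. n2.tag = "kk"  ["kk"]
4. n3.fin = "kkn"  [S₀.tag ++ "n"]
5. n3.wid = -9  [-9]
6. n4.idx = -2  [C.wid * 2 + 16]
7. n4.ok = "qkkn"  ["q" ++ C.fin]
8. n4.lab = 0  [C.wid + 9]
9. n5.off = true  [terminal]
10. n6.off = false  [terminal]
11. n7.sig = true  [terminal]
12. n4.mk = false  [A.idx == A.lab]
13. n8.sig = true  [terminal]
14. n3.val = 15  [C.wid + 24]
15. n9.hot = 0  [terminal]
16. n10.tag = "kkw"  [S₀.tag ++ "w"]
17. n11.idx = 13  [13]
18. n11.ok = "kkwu"  [S.tag ++ "u"]
19. n11.lab = -1  [len(S.tag) - 4]
20. n12.sig = true  [terminal]
21. n11.mk = true  [c.sig == true]
22. n13.off = false  [terminal]
23. n10.sig = "kkwu"  [S.tag ++ "u"]
24. n10.val = -3  [len(S.tag) - 6]
25. n2.sig = "kkkkwu"  [S₀.tag ++ S₁.sig]
26. n2.val = 26  [S₁.val + 29]
27. n14.fin = "rkkkkwu"  ["r" ++ S₁.sig]
28. n14.wid = 8  [len(S₀.tag) + 6]
29. n15.fin = "krkkkkwu"  ["k" ++ C₀.fin]
30. n15.wid = 27  [27]
31. n16.sig = "vw"  ["vw"]
32. n17.off = false  [terminal]
33. n16.val = 8  [len(B.sig) + 6]
34. n18.hot = 7  [terminal]
35. n15.val = 8  [b.hot * -1 + 15]
36. n19.hot = 8  [terminal]
37. n20.idx = 24  [C₀.wid * -1 + 32]
38. n20.ok = "nu"  ["nu"]
39. n20.lab = 12  [C₁.val * -1 + 20]
40. n21.tag = "znu"  ["z" ++ A.ok]
41. n22.env = "um"  [terminal]
42. n23.sig = true  [terminal]
43. n24.sig = false  [terminal]
44. n21.sig = "umu"  [a.env ++ "u"]
45. n21.val = -9  [len(a.env) - 11]
46. n25.fin = "umur"  [S.sig ++ "r"]
47. n25.wid = 12  [A.lab * -1 + 24]
48. n26.hot = 15  [terminal]
49. n25.val = 7  [7]
50. n20.mk = false  [A.idx > 24]
51. n14.val = 21  [C₁.val + 13]
52. n0.sig = "kkkkwurv"  [S₁.sig ++ S₀.tag]
53. n0.val = 17  [len(S₁.sig) + 11]

17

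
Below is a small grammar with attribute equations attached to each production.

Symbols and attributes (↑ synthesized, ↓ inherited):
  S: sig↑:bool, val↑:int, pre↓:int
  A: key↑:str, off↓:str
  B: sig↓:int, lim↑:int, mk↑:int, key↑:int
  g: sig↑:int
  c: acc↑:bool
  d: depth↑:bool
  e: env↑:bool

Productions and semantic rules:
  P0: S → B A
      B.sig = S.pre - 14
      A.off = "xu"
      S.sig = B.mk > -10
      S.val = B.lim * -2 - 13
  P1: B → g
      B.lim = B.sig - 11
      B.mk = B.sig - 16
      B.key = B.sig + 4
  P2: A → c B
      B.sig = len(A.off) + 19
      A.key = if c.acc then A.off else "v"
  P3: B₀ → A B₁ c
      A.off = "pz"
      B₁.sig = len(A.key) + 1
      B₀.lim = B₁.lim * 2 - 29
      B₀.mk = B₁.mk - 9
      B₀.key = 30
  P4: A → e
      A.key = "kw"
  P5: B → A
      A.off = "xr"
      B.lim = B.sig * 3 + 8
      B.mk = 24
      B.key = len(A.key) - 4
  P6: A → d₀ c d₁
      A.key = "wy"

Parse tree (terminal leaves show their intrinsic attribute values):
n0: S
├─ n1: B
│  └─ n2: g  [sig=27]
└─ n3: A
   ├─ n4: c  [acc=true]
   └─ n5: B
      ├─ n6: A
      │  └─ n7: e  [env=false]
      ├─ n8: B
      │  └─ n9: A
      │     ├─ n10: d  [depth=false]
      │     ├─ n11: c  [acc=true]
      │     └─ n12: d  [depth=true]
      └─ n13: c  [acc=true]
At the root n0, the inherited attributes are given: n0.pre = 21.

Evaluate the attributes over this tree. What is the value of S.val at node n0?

1. n0.pre = 21  [given at root]
2. n1.sig = 7  [S.pre - 14]
3. n2.sig = 27  [terminal]
4. n1.lim = -4  [B.sig - 11]
5. n1.mk = -9  [B.sig - 16]
6. n1.key = 11  [B.sig + 4]
7. n3.off = "xu"  ["xu"]
8. n4.acc = true  [terminal]
9. n5.sig = 21  [len(A.off) + 19]
10. n6.off = "pz"  ["pz"]
11. n7.env = false  [terminal]
12. n6.key = "kw"  ["kw"]
13. n8.sig = 3  [len(A.key) + 1]
14. n9.off = "xr"  ["xr"]
15. n10.depth = false  [terminal]
16. n11.acc = true  [terminal]
17. n12.depth = true  [terminal]
18. n9.key = "wy"  ["wy"]
19. n8.lim = 17  [B.sig * 3 + 8]
20. n8.mk = 24  [24]
21. n8.key = -2  [len(A.key) - 4]
22. n13.acc = true  [terminal]
23. n5.lim = 5  [B₁.lim * 2 - 29]
24. n5.mk = 15  [B₁.mk - 9]
25. n5.key = 30  [30]
26. n3.key = "xu"  [if c.acc then A.off else "v"]
27. n0.sig = true  [B.mk > -10]
28. n0.val = -5  [B.lim * -2 - 13]

-5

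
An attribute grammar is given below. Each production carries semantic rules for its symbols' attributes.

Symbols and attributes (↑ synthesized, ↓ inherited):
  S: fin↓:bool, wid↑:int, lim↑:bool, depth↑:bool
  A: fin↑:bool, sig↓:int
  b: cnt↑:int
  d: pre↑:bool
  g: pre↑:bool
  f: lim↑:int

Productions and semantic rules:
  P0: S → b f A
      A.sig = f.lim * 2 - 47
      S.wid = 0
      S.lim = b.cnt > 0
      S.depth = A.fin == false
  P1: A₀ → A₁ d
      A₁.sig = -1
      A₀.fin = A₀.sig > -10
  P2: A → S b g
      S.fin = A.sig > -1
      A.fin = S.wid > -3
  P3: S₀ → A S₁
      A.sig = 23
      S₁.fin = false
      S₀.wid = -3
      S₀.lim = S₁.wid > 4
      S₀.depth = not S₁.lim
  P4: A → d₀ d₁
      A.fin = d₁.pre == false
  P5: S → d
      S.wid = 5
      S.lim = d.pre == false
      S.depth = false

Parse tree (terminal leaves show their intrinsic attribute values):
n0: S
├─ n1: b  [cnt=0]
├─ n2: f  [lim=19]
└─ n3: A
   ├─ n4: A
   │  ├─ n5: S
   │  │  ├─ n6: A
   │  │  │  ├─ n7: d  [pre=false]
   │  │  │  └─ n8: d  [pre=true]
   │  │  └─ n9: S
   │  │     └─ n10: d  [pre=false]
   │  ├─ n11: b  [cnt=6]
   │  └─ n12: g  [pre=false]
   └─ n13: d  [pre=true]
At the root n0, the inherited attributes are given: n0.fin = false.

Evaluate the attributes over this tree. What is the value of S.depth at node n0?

false

1. n0.fin = false  [given at root]
2. n1.cnt = 0  [terminal]
3. n2.lim = 19  [terminal]
4. n3.sig = -9  [f.lim * 2 - 47]
5. n4.sig = -1  [-1]
6. n5.fin = false  [A.sig > -1]
7. n6.sig = 23  [23]
8. n7.pre = false  [terminal]
9. n8.pre = true  [terminal]
10. n6.fin = false  [d₁.pre == false]
11. n9.fin = false  [false]
12. n10.pre = false  [terminal]
13. n9.wid = 5  [5]
14. n9.lim = true  [d.pre == false]
15. n9.depth = false  [false]
16. n5.wid = -3  [-3]
17. n5.lim = true  [S₁.wid > 4]
18. n5.depth = false  [not S₁.lim]
19. n11.cnt = 6  [terminal]
20. n12.pre = false  [terminal]
21. n4.fin = false  [S.wid > -3]
22. n13.pre = true  [terminal]
23. n3.fin = true  [A₀.sig > -10]
24. n0.wid = 0  [0]
25. n0.lim = false  [b.cnt > 0]
26. n0.depth = false  [A.fin == false]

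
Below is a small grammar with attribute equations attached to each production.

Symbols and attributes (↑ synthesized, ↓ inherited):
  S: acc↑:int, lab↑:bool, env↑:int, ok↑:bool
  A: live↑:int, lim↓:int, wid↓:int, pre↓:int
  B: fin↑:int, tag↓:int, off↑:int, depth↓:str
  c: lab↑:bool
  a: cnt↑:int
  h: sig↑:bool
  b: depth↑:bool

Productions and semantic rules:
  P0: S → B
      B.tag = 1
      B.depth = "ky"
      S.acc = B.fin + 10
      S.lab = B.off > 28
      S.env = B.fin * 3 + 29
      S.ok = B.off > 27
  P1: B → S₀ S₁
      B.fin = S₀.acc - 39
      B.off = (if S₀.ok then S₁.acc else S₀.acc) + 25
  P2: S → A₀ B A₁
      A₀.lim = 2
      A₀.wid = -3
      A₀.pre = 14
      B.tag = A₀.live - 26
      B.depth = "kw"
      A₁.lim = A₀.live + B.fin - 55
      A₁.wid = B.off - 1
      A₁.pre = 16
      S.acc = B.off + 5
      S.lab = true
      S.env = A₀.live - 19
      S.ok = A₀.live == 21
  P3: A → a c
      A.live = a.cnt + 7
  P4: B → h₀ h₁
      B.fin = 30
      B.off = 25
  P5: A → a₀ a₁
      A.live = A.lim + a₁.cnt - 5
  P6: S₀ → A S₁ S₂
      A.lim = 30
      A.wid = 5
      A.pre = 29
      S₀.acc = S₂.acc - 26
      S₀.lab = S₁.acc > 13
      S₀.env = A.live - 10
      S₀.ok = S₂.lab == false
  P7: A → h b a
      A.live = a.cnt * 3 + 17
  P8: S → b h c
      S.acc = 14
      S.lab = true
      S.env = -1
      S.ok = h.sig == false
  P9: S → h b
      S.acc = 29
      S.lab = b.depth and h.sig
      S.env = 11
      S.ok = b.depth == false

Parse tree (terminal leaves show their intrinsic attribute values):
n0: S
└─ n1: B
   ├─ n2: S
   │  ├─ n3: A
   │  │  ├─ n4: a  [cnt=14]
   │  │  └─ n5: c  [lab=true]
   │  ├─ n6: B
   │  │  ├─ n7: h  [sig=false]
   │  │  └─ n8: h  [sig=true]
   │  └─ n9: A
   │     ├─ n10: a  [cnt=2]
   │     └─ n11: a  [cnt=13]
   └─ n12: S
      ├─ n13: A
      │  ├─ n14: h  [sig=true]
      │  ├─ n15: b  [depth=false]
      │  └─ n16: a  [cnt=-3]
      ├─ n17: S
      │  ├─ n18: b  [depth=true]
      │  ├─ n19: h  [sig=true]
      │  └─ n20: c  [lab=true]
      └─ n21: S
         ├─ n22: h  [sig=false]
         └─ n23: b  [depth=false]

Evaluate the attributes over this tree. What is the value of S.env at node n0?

1. n1.tag = 1  [1]
2. n1.depth = "ky"  ["ky"]
3. n3.lim = 2  [2]
4. n3.wid = -3  [-3]
5. n3.pre = 14  [14]
6. n4.cnt = 14  [terminal]
7. n5.lab = true  [terminal]
8. n3.live = 21  [a.cnt + 7]
9. n6.tag = -5  [A₀.live - 26]
10. n6.depth = "kw"  ["kw"]
11. n7.sig = false  [terminal]
12. n8.sig = true  [terminal]
13. n6.fin = 30  [30]
14. n6.off = 25  [25]
15. n9.lim = -4  [A₀.live + B.fin - 55]
16. n9.wid = 24  [B.off - 1]
17. n9.pre = 16  [16]
18. n10.cnt = 2  [terminal]
19. n11.cnt = 13  [terminal]
20. n9.live = 4  [A.lim + a₁.cnt - 5]
21. n2.acc = 30  [B.off + 5]
22. n2.lab = true  [true]
23. n2.env = 2  [A₀.live - 19]
24. n2.ok = true  [A₀.live == 21]
25. n13.lim = 30  [30]
26. n13.wid = 5  [5]
27. n13.pre = 29  [29]
28. n14.sig = true  [terminal]
29. n15.depth = false  [terminal]
30. n16.cnt = -3  [terminal]
31. n13.live = 8  [a.cnt * 3 + 17]
32. n18.depth = true  [terminal]
33. n19.sig = true  [terminal]
34. n20.lab = true  [terminal]
35. n17.acc = 14  [14]
36. n17.lab = true  [true]
37. n17.env = -1  [-1]
38. n17.ok = false  [h.sig == false]
39. n22.sig = false  [terminal]
40. n23.depth = false  [terminal]
41. n21.acc = 29  [29]
42. n21.lab = false  [b.depth and h.sig]
43. n21.env = 11  [11]
44. n21.ok = true  [b.depth == false]
45. n12.acc = 3  [S₂.acc - 26]
46. n12.lab = true  [S₁.acc > 13]
47. n12.env = -2  [A.live - 10]
48. n12.ok = true  [S₂.lab == false]
49. n1.fin = -9  [S₀.acc - 39]
50. n1.off = 28  [(if S₀.ok then S₁.acc else S₀.acc) + 25]
51. n0.acc = 1  [B.fin + 10]
52. n0.lab = false  [B.off > 28]
53. n0.env = 2  [B.fin * 3 + 29]
54. n0.ok = true  [B.off > 27]

2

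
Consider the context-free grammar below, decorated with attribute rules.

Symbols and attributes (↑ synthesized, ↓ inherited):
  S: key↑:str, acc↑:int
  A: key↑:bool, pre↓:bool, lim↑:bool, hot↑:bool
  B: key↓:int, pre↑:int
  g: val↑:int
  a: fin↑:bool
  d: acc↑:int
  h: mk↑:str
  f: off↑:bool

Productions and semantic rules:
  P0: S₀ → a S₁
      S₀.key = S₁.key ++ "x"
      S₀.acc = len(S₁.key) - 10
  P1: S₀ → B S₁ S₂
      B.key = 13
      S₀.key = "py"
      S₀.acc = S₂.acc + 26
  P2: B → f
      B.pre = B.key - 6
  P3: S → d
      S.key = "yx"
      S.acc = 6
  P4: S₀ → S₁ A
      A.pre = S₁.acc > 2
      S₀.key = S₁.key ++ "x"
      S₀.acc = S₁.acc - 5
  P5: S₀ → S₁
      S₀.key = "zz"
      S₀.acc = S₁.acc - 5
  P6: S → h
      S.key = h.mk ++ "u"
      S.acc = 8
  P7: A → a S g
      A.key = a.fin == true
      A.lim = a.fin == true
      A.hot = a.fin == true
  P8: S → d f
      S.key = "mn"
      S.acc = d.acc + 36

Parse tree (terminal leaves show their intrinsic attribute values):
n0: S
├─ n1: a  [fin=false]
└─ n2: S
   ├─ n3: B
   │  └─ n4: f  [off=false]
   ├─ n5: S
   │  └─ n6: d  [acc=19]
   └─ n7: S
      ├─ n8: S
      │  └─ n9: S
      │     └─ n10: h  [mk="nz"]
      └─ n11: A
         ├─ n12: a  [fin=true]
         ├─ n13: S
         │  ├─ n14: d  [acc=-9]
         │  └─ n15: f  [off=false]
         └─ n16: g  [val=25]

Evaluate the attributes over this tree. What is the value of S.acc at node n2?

1. n1.fin = false  [terminal]
2. n3.key = 13  [13]
3. n4.off = false  [terminal]
4. n3.pre = 7  [B.key - 6]
5. n6.acc = 19  [terminal]
6. n5.key = "yx"  ["yx"]
7. n5.acc = 6  [6]
8. n10.mk = "nz"  [terminal]
9. n9.key = "nzu"  [h.mk ++ "u"]
10. n9.acc = 8  [8]
11. n8.key = "zz"  ["zz"]
12. n8.acc = 3  [S₁.acc - 5]
13. n11.pre = true  [S₁.acc > 2]
14. n12.fin = true  [terminal]
15. n14.acc = -9  [terminal]
16. n15.off = false  [terminal]
17. n13.key = "mn"  ["mn"]
18. n13.acc = 27  [d.acc + 36]
19. n16.val = 25  [terminal]
20. n11.key = true  [a.fin == true]
21. n11.lim = true  [a.fin == true]
22. n11.hot = true  [a.fin == true]
23. n7.key = "zzx"  [S₁.key ++ "x"]
24. n7.acc = -2  [S₁.acc - 5]
25. n2.key = "py"  ["py"]
26. n2.acc = 24  [S₂.acc + 26]
27. n0.key = "pyx"  [S₁.key ++ "x"]
28. n0.acc = -8  [len(S₁.key) - 10]

24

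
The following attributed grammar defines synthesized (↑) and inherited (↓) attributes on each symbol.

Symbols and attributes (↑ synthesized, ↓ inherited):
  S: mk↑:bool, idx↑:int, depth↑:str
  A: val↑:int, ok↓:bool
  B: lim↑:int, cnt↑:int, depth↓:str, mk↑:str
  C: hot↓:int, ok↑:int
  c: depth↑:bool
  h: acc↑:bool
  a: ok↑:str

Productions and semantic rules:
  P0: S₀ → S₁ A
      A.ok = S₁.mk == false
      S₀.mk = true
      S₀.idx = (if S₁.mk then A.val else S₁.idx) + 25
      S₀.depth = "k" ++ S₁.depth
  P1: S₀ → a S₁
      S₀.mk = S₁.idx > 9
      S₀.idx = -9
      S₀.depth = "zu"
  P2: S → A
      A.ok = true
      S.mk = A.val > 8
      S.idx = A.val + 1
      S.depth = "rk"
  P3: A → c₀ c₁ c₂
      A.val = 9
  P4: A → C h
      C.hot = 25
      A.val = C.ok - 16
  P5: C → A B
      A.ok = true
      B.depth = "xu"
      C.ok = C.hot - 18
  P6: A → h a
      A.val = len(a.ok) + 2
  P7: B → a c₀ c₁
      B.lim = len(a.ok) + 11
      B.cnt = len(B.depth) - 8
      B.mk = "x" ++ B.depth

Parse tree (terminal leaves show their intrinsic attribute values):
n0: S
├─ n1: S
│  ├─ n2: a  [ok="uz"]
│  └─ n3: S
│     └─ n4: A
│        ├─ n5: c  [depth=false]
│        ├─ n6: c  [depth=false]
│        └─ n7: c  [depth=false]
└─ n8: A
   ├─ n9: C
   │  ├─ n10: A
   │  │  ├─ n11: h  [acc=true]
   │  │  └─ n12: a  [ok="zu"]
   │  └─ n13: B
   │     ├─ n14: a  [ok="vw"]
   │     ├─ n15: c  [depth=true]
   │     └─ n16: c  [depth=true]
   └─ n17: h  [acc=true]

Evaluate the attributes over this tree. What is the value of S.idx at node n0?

1. n2.ok = "uz"  [terminal]
2. n4.ok = true  [true]
3. n5.depth = false  [terminal]
4. n6.depth = false  [terminal]
5. n7.depth = false  [terminal]
6. n4.val = 9  [9]
7. n3.mk = true  [A.val > 8]
8. n3.idx = 10  [A.val + 1]
9. n3.depth = "rk"  ["rk"]
10. n1.mk = true  [S₁.idx > 9]
11. n1.idx = -9  [-9]
12. n1.depth = "zu"  ["zu"]
13. n8.ok = false  [S₁.mk == false]
14. n9.hot = 25  [25]
15. n10.ok = true  [true]
16. n11.acc = true  [terminal]
17. n12.ok = "zu"  [terminal]
18. n10.val = 4  [len(a.ok) + 2]
19. n13.depth = "xu"  ["xu"]
20. n14.ok = "vw"  [terminal]
21. n15.depth = true  [terminal]
22. n16.depth = true  [terminal]
23. n13.lim = 13  [len(a.ok) + 11]
24. n13.cnt = -6  [len(B.depth) - 8]
25. n13.mk = "xxu"  ["x" ++ B.depth]
26. n9.ok = 7  [C.hot - 18]
27. n17.acc = true  [terminal]
28. n8.val = -9  [C.ok - 16]
29. n0.mk = true  [true]
30. n0.idx = 16  [(if S₁.mk then A.val else S₁.idx) + 25]
31. n0.depth = "kzu"  ["k" ++ S₁.depth]

16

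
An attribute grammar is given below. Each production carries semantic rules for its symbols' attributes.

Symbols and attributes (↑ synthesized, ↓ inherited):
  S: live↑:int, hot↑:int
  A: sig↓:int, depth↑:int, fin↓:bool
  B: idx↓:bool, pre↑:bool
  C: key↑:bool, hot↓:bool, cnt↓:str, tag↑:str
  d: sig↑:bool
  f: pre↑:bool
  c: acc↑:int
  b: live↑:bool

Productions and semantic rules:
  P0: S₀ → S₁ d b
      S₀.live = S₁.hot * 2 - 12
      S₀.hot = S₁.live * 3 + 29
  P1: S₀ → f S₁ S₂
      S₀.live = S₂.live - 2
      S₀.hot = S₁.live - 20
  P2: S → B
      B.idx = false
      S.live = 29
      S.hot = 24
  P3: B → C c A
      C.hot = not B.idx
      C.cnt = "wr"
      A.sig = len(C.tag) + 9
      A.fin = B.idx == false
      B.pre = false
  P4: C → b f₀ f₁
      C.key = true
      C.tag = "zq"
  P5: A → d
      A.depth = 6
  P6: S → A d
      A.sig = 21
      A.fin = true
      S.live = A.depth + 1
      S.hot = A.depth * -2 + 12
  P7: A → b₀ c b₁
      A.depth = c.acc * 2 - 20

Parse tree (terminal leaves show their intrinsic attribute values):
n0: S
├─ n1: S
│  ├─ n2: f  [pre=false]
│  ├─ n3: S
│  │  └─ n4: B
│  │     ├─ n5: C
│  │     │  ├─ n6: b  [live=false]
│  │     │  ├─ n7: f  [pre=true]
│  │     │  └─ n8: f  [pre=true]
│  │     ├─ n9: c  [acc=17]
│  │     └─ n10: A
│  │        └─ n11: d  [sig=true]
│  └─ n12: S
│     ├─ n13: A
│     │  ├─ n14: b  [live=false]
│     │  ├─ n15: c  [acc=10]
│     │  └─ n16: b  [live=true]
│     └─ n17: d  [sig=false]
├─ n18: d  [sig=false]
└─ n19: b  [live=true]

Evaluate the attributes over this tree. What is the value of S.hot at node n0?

26

1. n2.pre = false  [terminal]
2. n4.idx = false  [false]
3. n5.hot = true  [not B.idx]
4. n5.cnt = "wr"  ["wr"]
5. n6.live = false  [terminal]
6. n7.pre = true  [terminal]
7. n8.pre = true  [terminal]
8. n5.key = true  [true]
9. n5.tag = "zq"  ["zq"]
10. n9.acc = 17  [terminal]
11. n10.sig = 11  [len(C.tag) + 9]
12. n10.fin = true  [B.idx == false]
13. n11.sig = true  [terminal]
14. n10.depth = 6  [6]
15. n4.pre = false  [false]
16. n3.live = 29  [29]
17. n3.hot = 24  [24]
18. n13.sig = 21  [21]
19. n13.fin = true  [true]
20. n14.live = false  [terminal]
21. n15.acc = 10  [terminal]
22. n16.live = true  [terminal]
23. n13.depth = 0  [c.acc * 2 - 20]
24. n17.sig = false  [terminal]
25. n12.live = 1  [A.depth + 1]
26. n12.hot = 12  [A.depth * -2 + 12]
27. n1.live = -1  [S₂.live - 2]
28. n1.hot = 9  [S₁.live - 20]
29. n18.sig = false  [terminal]
30. n19.live = true  [terminal]
31. n0.live = 6  [S₁.hot * 2 - 12]
32. n0.hot = 26  [S₁.live * 3 + 29]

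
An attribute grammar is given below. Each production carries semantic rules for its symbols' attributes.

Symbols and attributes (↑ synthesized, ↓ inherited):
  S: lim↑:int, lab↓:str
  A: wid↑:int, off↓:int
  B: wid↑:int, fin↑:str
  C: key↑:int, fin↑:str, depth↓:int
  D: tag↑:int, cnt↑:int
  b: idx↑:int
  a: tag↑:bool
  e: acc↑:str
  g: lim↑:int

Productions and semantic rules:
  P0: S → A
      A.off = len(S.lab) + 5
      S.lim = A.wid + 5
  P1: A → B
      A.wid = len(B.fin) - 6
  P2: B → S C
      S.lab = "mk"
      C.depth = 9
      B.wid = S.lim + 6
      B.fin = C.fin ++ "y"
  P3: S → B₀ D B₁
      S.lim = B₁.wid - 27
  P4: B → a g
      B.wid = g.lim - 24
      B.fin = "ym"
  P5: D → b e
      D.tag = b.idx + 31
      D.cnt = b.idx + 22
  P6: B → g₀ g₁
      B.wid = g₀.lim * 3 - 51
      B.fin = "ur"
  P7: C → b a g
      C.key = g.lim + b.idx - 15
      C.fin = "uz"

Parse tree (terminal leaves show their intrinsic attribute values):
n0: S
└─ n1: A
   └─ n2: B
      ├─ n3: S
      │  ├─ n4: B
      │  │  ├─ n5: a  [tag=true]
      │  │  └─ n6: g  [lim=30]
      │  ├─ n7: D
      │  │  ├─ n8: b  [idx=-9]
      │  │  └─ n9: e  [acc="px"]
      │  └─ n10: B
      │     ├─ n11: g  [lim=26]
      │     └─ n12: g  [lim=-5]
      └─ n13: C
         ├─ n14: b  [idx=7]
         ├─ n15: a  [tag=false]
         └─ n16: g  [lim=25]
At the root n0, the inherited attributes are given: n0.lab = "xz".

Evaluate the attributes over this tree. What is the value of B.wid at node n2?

6

1. n0.lab = "xz"  [given at root]
2. n1.off = 7  [len(S.lab) + 5]
3. n3.lab = "mk"  ["mk"]
4. n5.tag = true  [terminal]
5. n6.lim = 30  [terminal]
6. n4.wid = 6  [g.lim - 24]
7. n4.fin = "ym"  ["ym"]
8. n8.idx = -9  [terminal]
9. n9.acc = "px"  [terminal]
10. n7.tag = 22  [b.idx + 31]
11. n7.cnt = 13  [b.idx + 22]
12. n11.lim = 26  [terminal]
13. n12.lim = -5  [terminal]
14. n10.wid = 27  [g₀.lim * 3 - 51]
15. n10.fin = "ur"  ["ur"]
16. n3.lim = 0  [B₁.wid - 27]
17. n13.depth = 9  [9]
18. n14.idx = 7  [terminal]
19. n15.tag = false  [terminal]
20. n16.lim = 25  [terminal]
21. n13.key = 17  [g.lim + b.idx - 15]
22. n13.fin = "uz"  ["uz"]
23. n2.wid = 6  [S.lim + 6]
24. n2.fin = "uzy"  [C.fin ++ "y"]
25. n1.wid = -3  [len(B.fin) - 6]
26. n0.lim = 2  [A.wid + 5]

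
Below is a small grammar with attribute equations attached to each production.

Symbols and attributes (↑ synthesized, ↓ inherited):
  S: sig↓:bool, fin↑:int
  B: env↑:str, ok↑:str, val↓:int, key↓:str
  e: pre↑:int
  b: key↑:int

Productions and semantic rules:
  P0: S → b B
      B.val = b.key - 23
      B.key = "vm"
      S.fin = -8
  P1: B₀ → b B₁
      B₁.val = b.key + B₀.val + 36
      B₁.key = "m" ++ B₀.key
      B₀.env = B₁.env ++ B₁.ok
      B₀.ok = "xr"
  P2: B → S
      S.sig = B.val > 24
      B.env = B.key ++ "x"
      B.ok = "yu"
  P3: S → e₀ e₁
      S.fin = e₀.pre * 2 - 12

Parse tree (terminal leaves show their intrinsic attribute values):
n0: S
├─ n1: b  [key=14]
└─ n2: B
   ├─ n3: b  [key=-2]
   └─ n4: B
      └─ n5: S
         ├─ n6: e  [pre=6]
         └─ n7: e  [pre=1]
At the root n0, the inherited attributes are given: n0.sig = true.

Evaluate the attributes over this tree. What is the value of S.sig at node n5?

1. n0.sig = true  [given at root]
2. n1.key = 14  [terminal]
3. n2.val = -9  [b.key - 23]
4. n2.key = "vm"  ["vm"]
5. n3.key = -2  [terminal]
6. n4.val = 25  [b.key + B₀.val + 36]
7. n4.key = "mvm"  ["m" ++ B₀.key]
8. n5.sig = true  [B.val > 24]
9. n6.pre = 6  [terminal]
10. n7.pre = 1  [terminal]
11. n5.fin = 0  [e₀.pre * 2 - 12]
12. n4.env = "mvmx"  [B.key ++ "x"]
13. n4.ok = "yu"  ["yu"]
14. n2.env = "mvmxyu"  [B₁.env ++ B₁.ok]
15. n2.ok = "xr"  ["xr"]
16. n0.fin = -8  [-8]

true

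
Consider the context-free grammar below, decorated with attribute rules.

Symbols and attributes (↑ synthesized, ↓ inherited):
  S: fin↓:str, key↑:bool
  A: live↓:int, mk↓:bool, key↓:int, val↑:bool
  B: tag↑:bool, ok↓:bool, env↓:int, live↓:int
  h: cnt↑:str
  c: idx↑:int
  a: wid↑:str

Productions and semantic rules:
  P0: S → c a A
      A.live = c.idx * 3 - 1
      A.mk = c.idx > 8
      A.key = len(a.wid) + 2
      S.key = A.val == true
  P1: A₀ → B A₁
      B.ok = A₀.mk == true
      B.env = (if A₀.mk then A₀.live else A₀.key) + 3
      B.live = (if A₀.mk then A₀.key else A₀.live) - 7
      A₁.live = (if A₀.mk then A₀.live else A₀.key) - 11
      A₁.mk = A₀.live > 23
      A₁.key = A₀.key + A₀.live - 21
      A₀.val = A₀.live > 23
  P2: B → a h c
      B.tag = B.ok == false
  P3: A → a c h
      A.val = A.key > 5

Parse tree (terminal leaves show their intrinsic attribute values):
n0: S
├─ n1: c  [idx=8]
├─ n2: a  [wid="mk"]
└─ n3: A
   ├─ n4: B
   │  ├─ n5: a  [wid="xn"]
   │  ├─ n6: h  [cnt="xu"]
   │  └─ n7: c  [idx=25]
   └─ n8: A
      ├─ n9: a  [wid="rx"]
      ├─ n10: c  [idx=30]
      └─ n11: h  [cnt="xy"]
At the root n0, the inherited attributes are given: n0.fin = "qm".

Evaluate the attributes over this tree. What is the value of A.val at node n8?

true

1. n0.fin = "qm"  [given at root]
2. n1.idx = 8  [terminal]
3. n2.wid = "mk"  [terminal]
4. n3.live = 23  [c.idx * 3 - 1]
5. n3.mk = false  [c.idx > 8]
6. n3.key = 4  [len(a.wid) + 2]
7. n4.ok = false  [A₀.mk == true]
8. n4.env = 7  [(if A₀.mk then A₀.live else A₀.key) + 3]
9. n4.live = 16  [(if A₀.mk then A₀.key else A₀.live) - 7]
10. n5.wid = "xn"  [terminal]
11. n6.cnt = "xu"  [terminal]
12. n7.idx = 25  [terminal]
13. n4.tag = true  [B.ok == false]
14. n8.live = -7  [(if A₀.mk then A₀.live else A₀.key) - 11]
15. n8.mk = false  [A₀.live > 23]
16. n8.key = 6  [A₀.key + A₀.live - 21]
17. n9.wid = "rx"  [terminal]
18. n10.idx = 30  [terminal]
19. n11.cnt = "xy"  [terminal]
20. n8.val = true  [A.key > 5]
21. n3.val = false  [A₀.live > 23]
22. n0.key = false  [A.val == true]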